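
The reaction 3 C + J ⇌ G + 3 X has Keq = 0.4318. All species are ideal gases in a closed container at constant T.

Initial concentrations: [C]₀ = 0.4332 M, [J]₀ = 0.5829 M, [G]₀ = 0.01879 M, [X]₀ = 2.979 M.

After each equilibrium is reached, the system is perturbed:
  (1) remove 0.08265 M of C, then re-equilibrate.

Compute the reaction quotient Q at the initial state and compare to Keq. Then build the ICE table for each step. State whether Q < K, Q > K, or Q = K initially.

Q₀ = 10.48 vs Keq = 0.4318 ⇒ Q>K, reverse
Step 1:
                  C         J         G         X
  I          0.4332    0.5829   0.01879     2.979
  C         0.05281    0.0176   -0.0176  -0.05281
  E           0.486    0.6005  0.001188     2.926
  solve Keq expr → x = -0.0176; check Q = 0.4318
Then remove 0.08265 M of C.
Step 2:
                  C         J         G         X
  I          0.4034    0.6005  0.001188     2.926
  C        0.001499 4.9963e-04 -4.9963e-04 -0.001499
  E          0.4049     0.601 6.8836e-04     2.925
  solve Keq expr → x = -4.9963e-04; check Q = 0.4318

Q₀ = 10.48; Q > K (proceeds reverse)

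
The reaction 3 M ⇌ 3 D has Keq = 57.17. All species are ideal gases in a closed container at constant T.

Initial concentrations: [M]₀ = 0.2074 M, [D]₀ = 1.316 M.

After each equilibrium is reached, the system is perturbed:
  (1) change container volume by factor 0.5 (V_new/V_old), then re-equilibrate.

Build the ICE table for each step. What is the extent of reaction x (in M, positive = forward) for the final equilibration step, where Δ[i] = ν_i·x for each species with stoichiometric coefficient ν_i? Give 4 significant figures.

Q₀ = 255.5 vs Keq = 57.17 ⇒ Q>K, reverse
Step 1:
                    M           D
  init         0.2074       1.316
  Δ            0.1066     -0.1066
  eq            0.314       1.209
  solve Keq expr → x = -0.03552; check Q = 57.17
Then change container volume by factor 0.5 (V_new/V_old).
Step 2:
                    M           D
  init         0.6279       2.419
  Δ                 0           0
  eq           0.6279       2.419
  solve Keq expr → x = 0; check Q = 57.17

x = 0 M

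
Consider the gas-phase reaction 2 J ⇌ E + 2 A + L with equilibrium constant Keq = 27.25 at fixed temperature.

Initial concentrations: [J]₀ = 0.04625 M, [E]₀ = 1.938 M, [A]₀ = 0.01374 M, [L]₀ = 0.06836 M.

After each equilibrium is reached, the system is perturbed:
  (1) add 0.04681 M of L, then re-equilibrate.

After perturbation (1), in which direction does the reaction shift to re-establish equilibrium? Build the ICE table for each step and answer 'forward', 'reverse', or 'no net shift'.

Direction: reverse

Q₀ = 0.01169 vs Keq = 27.25 ⇒ Q<K, forward
Step 1:
                   J          E          A          L
  init       0.04625      1.938    0.01374    0.06836
  Δ          -0.0418     0.0209     0.0418     0.0209
  eq        0.004449      1.959    0.05554    0.08926
  solve Keq expr → x = 0.0209; check Q = 27.25
Then add 0.04681 M of L.
Step 2:
                   J          E          A          L
  init      0.004449      1.959    0.05554     0.1361
  Δ       9.4101e-04 -4.7051e-04 -9.4101e-04 -4.7051e-04
  eq         0.00539      1.958     0.0546     0.1356
  solve Keq expr → x = -4.7051e-04; check Q = 27.25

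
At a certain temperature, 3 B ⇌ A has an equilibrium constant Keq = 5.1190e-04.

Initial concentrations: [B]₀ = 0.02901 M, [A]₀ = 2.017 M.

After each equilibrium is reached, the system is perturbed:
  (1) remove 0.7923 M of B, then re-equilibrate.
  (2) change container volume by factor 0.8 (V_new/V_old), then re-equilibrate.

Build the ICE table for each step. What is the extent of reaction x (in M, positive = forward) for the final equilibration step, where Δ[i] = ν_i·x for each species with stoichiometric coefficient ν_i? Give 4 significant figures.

x = 0.04003 M

Q₀ = 8.2616e+04 vs Keq = 5.1190e-04 ⇒ Q>K, reverse
Step 1:
                    B           A
  Initial     0.02901       2.017
  Change        5.754      -1.918
  Equil         5.783       0.099
  solve Keq expr → x = -1.918; check Q = 5.1190e-04
Then remove 0.7923 M of B.
Step 2:
                    B           A
  Initial       4.991       0.099
  Change        0.095    -0.03167
  Equil         5.086     0.06733
  solve Keq expr → x = -0.03167; check Q = 5.1190e-04
Then change container volume by factor 0.8 (V_new/V_old).
Step 3:
                    B           A
  Initial       6.357     0.08417
  Change      -0.1201     0.04003
  Equil         6.237      0.1242
  solve Keq expr → x = 0.04003; check Q = 5.1190e-04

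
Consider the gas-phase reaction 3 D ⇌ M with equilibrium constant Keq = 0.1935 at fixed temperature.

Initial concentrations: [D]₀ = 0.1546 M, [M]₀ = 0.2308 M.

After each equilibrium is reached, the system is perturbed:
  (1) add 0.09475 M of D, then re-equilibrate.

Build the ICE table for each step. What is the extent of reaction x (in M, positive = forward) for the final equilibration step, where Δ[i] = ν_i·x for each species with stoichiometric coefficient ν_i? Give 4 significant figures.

Q₀ = 62.46 vs Keq = 0.1935 ⇒ Q>K, reverse
Step 1:
                    D           M
  I            0.1546      0.2308
  C            0.5167     -0.1722
  E            0.6713     0.05855
  solve Keq expr → x = -0.1722; check Q = 0.1935
Then add 0.09475 M of D.
Step 2:
                    D           M
  I            0.7661     0.05855
  C          -0.04343     0.01448
  E            0.7227     0.07303
  solve Keq expr → x = 0.01448; check Q = 0.1935

x = 0.01448 M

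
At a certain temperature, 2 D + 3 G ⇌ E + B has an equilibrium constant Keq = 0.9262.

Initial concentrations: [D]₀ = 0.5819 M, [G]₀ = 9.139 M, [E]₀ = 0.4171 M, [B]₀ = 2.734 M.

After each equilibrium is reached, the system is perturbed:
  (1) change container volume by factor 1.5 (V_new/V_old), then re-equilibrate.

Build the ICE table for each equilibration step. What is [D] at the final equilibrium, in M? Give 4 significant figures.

Q₀ = 0.004412 vs Keq = 0.9262 ⇒ Q<K, forward
Step 1:
                    D           G           E           B
  init         0.5819       9.139      0.4171       2.734
  Δ           -0.5207      -0.781      0.2603      0.2603
  eq          0.06125       8.358      0.6774       2.994
  solve Keq expr → x = 0.2603; check Q = 0.9262
Then change container volume by factor 1.5 (V_new/V_old).
Step 2:
                    D           G           E           B
  init        0.04083       5.572      0.4516       1.996
  Δ           0.03163     0.04745    -0.01582    -0.01582
  eq          0.07246       5.619      0.4358        1.98
  solve Keq expr → x = -0.01582; check Q = 0.9262

[D]_eq = 0.07246 M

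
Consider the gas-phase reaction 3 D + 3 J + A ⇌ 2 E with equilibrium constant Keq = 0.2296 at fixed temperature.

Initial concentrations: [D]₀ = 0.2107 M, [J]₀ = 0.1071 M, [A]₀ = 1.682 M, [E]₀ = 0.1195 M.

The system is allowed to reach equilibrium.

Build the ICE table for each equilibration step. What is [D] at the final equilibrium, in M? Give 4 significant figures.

[D]_eq = 0.3627 M

Q₀ = 738.8 vs Keq = 0.2296 ⇒ Q>K, reverse
Step 1:
                    D           J           A           E
  I            0.2107      0.1071       1.682      0.1195
  C             0.152       0.152     0.05067     -0.1013
  E            0.3627      0.2591       1.733     0.01817
  solve Keq expr → x = -0.05067; check Q = 0.2296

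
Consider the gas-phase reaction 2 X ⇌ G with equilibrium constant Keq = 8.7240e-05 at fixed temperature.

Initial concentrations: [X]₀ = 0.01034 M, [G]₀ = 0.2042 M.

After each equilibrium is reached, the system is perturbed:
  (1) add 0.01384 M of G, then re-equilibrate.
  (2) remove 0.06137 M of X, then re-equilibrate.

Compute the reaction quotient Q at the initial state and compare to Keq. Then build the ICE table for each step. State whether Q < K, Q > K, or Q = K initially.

Q₀ = 1910 vs Keq = 8.7240e-05 ⇒ Q>K, reverse
Step 1:
                   X          G
  I          0.01034     0.2042
  C           0.4084    -0.2042
  E           0.4187 1.5295e-05
  solve Keq expr → x = -0.2042; check Q = 8.7240e-05
Then add 0.01384 M of G.
Step 2:
                   X          G
  I           0.4187    0.01386
  C          0.02768   -0.01384
  E           0.4464 1.7383e-05
  solve Keq expr → x = -0.01384; check Q = 8.7240e-05
Then remove 0.06137 M of X.
Step 3:
                   X          G
  I            0.385 1.7383e-05
  C       8.9013e-06 -4.4507e-06
  E            0.385 1.2933e-05
  solve Keq expr → x = -4.4507e-06; check Q = 8.7240e-05

Q₀ = 1910; Q > K (proceeds reverse)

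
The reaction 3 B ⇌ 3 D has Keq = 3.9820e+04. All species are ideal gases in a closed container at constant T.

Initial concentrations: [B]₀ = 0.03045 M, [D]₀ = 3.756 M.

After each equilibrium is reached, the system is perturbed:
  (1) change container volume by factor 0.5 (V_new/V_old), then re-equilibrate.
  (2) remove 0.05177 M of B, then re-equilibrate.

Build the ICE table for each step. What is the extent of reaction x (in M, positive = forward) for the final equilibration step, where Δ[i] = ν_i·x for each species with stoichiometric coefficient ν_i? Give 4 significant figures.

x = -0.01677 M

Q₀ = 1.8768e+06 vs Keq = 3.9820e+04 ⇒ Q>K, reverse
Step 1:
                  B         D
  Initial   0.03045     3.756
  Change    0.07728  -0.07728
  Equil      0.1077     3.679
  solve Keq expr → x = -0.02576; check Q = 3.9820e+04
Then change container volume by factor 0.5 (V_new/V_old).
Step 2:
                  B         D
  Initial    0.2155     7.357
  Change          0         0
  Equil      0.2155     7.357
  solve Keq expr → x = 0; check Q = 3.9820e+04
Then remove 0.05177 M of B.
Step 3:
                  B         D
  Initial    0.1637     7.357
  Change     0.0503   -0.0503
  Equil       0.214     7.307
  solve Keq expr → x = -0.01677; check Q = 3.9820e+04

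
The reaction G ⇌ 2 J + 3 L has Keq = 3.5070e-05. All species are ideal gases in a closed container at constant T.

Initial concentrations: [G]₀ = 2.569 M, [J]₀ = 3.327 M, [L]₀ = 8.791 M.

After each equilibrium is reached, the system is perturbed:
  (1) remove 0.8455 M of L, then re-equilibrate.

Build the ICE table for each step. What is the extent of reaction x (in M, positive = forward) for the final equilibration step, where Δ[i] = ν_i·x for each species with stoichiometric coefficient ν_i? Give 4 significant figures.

x = 3.7555e-04 M

Q₀ = 2927 vs Keq = 3.5070e-05 ⇒ Q>K, reverse
Step 1:
                    G           J           L
  I             2.569       3.327       8.791
  C             1.663      -3.325      -4.988
  E             4.232    0.001643       3.803
  solve Keq expr → x = -1.663; check Q = 3.5070e-05
Then remove 0.8455 M of L.
Step 2:
                    G           J           L
  I             4.232    0.001643       2.957
  C       -3.7555e-04  7.5111e-04    0.001127
  E             4.231    0.002394       2.959
  solve Keq expr → x = 3.7555e-04; check Q = 3.5070e-05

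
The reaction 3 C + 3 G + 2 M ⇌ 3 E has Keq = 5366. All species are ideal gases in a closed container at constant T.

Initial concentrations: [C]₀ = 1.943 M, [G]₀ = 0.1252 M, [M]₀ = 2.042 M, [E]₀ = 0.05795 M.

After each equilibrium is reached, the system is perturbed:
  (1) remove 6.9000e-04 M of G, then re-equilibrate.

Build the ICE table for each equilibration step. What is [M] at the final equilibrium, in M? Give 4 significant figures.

[M]_eq = 1.961 M

Q₀ = 0.003242 vs Keq = 5366 ⇒ Q<K, forward
Step 1:
                    C           G           M           E
  I             1.943      0.1252       2.042     0.05795
  C           -0.1216     -0.1216    -0.08107      0.1216
  E             1.821    0.003594       1.961      0.1796
  solve Keq expr → x = 0.04054; check Q = 5366
Then remove 6.9000e-04 M of G.
Step 2:
                    C           G           M           E
  I             1.821    0.002904       1.961      0.1796
  C        6.7462e-04  6.7462e-04  4.4975e-04 -6.7462e-04
  E             1.822    0.003579       1.961      0.1789
  solve Keq expr → x = -2.2487e-04; check Q = 5366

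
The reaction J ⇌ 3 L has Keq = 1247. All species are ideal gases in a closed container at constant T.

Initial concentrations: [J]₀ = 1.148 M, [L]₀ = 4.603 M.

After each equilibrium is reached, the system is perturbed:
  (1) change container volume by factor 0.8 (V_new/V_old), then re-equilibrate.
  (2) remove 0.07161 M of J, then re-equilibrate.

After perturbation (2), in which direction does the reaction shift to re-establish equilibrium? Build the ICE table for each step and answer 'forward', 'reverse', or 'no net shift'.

Q₀ = 84.95 vs Keq = 1247 ⇒ Q<K, forward
Step 1:
                  J         L
  init        1.148     4.603
  Δ         -0.8533      2.56
  eq         0.2947     7.163
  solve Keq expr → x = 0.8533; check Q = 1247
Then change container volume by factor 0.8 (V_new/V_old).
Step 2:
                  J         L
  init       0.3684     8.954
  Δ          0.1334   -0.4003
  eq         0.5018     8.553
  solve Keq expr → x = -0.1334; check Q = 1247
Then remove 0.07161 M of J.
Step 3:
                  J         L
  init       0.4302     8.553
  Δ         0.04713   -0.1414
  eq         0.4773     8.412
  solve Keq expr → x = -0.04713; check Q = 1247

Direction: reverse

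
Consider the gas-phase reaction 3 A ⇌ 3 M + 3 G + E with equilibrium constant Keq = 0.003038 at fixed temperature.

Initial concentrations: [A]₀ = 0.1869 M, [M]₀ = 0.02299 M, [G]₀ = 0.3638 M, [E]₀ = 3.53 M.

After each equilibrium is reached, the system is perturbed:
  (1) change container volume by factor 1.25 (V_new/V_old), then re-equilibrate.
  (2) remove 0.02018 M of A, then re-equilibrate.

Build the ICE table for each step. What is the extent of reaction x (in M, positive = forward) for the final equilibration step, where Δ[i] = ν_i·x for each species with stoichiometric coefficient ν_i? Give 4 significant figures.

Q₀ = 3.1634e-04 vs Keq = 0.003038 ⇒ Q<K, forward
Step 1:
                   A          M          G          E
  init        0.1869    0.02299     0.3638       3.53
  Δ         -0.01878    0.01878    0.01878   0.006261
  eq          0.1681    0.04177     0.3826      3.536
  solve Keq expr → x = 0.006261; check Q = 0.003038
Then change container volume by factor 1.25 (V_new/V_old).
Step 2:
                   A          M          G          E
  init        0.1345    0.03342     0.3061      2.829
  Δ        -0.007872   0.007872   0.007872   0.002624
  eq          0.1266    0.04129     0.3139      2.832
  solve Keq expr → x = 0.002624; check Q = 0.003038
Then remove 0.02018 M of A.
Step 3:
                   A          M          G          E
  init        0.1064    0.04129     0.3139      2.832
  Δ         0.004555  -0.004555  -0.004555  -0.001518
  eq           0.111    0.03673     0.3094       2.83
  solve Keq expr → x = -0.001518; check Q = 0.003038

x = -0.001518 M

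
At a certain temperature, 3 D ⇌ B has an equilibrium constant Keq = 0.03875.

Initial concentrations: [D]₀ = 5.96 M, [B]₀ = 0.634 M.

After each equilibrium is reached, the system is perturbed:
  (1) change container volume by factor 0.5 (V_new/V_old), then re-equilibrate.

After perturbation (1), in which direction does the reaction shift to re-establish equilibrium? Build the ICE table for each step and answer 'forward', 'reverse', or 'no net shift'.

Q₀ = 0.002995 vs Keq = 0.03875 ⇒ Q<K, forward
Step 1:
                  D         B
  Initial      5.96     0.634
  Change     -2.581    0.8605
  Equil       3.379     1.494
  solve Keq expr → x = 0.8605; check Q = 0.03875
Then change container volume by factor 0.5 (V_new/V_old).
Step 2:
                  D         B
  Initial     6.757     2.989
  Change      -2.18    0.7267
  Equil       4.577     3.716
  solve Keq expr → x = 0.7267; check Q = 0.03875

Direction: forward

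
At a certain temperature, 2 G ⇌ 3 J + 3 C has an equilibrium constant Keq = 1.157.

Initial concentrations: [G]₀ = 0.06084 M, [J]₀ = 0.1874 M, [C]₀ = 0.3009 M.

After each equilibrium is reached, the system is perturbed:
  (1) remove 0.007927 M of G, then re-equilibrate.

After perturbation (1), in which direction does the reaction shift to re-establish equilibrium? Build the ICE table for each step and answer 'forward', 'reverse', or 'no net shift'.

Q₀ = 0.04844 vs Keq = 1.157 ⇒ Q<K, forward
Step 1:
                  G         J         C
  I         0.06084    0.1874    0.3009
  C        -0.03712   0.05568   0.05568
  E         0.02372    0.2431    0.3566
  solve Keq expr → x = 0.01856; check Q = 1.157
Then remove 0.007927 M of G.
Step 2:
                  G         J         C
  I          0.0158    0.2431    0.3566
  C        0.005836 -0.008753 -0.008753
  E         0.02163    0.2343    0.3478
  solve Keq expr → x = -0.002918; check Q = 1.157

Direction: reverse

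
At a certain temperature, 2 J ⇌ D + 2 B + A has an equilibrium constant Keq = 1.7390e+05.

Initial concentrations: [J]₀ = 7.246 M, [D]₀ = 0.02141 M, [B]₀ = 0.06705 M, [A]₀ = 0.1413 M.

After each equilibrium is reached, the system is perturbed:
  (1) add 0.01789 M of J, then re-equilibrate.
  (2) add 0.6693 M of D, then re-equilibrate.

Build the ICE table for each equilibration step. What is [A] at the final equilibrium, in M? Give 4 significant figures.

[A]_eq = 3.738 M

Q₀ = 2.5904e-07 vs Keq = 1.7390e+05 ⇒ Q<K, forward
Step 1:
                   J          D          B          A
  Initial      7.246    0.02141    0.06705     0.1413
  Change      -7.182      3.591      7.182      3.591
  Equil      0.06383      3.612      7.249      3.732
  solve Keq expr → x = 3.591; check Q = 1.7390e+05
Then add 0.01789 M of J.
Step 2:
                   J          D          B          A
  Initial    0.08172      3.612      7.249      3.732
  Change    -0.01758   0.008791    0.01758   0.008791
  Equil      0.06414      3.621      7.267      3.741
  solve Keq expr → x = 0.008791; check Q = 1.7390e+05
Then add 0.6693 M of D.
Step 3:
                   J          D          B          A
  Initial    0.06414      4.291      7.267      3.741
  Change    0.005574  -0.002787  -0.005574  -0.002787
  Equil      0.06971      4.288      7.261      3.738
  solve Keq expr → x = -0.002787; check Q = 1.7390e+05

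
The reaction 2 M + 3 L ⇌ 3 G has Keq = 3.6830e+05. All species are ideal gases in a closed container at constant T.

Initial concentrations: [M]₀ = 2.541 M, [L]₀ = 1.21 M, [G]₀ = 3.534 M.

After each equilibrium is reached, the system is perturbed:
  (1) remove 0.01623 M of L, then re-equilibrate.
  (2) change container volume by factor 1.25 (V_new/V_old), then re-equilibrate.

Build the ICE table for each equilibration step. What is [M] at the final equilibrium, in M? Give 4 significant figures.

[M]_eq = 1.424 M

Q₀ = 3.859 vs Keq = 3.6830e+05 ⇒ Q<K, forward
Step 1:
                   M          L          G
  Initial      2.541       1.21      3.534
  Change     -0.7767     -1.165      1.165
  Equil        1.764     0.0449      4.699
  solve Keq expr → x = 0.3884; check Q = 3.6830e+05
Then remove 0.01623 M of L.
Step 2:
                   M          L          G
  Initial      1.764    0.02867      4.699
  Change      0.0106     0.0159    -0.0159
  Equil        1.775    0.04457      4.683
  solve Keq expr → x = -0.0053; check Q = 3.6830e+05
Then change container volume by factor 1.25 (V_new/V_old).
Step 3:
                   M          L          G
  Initial       1.42    0.03566      3.747
  Change    0.003723   0.005585  -0.005585
  Equil        1.424    0.04124      3.741
  solve Keq expr → x = -0.001862; check Q = 3.6830e+05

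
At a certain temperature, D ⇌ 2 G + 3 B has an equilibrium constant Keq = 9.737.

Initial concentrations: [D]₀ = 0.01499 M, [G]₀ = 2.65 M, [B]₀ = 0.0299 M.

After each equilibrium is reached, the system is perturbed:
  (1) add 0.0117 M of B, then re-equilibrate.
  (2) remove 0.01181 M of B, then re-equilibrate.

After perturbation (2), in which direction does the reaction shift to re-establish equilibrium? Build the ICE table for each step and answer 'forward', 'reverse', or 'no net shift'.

Q₀ = 0.01252 vs Keq = 9.737 ⇒ Q<K, forward
Step 1:
                  D         G         B
  Initial   0.01499      2.65    0.0299
  Change   -0.01469   0.02938   0.04407
  Equil   2.9846e-04     2.679   0.07397
  solve Keq expr → x = 0.01469; check Q = 9.737
Then add 0.0117 M of B.
Step 2:
                  D         G         B
  Initial 2.9846e-04     2.679   0.08567
  Change  1.5746e-04 -3.1492e-04 -4.7239e-04
  Equil   4.5593e-04     2.679    0.0852
  solve Keq expr → x = -1.5746e-04; check Q = 9.737
Then remove 0.01181 M of B.
Step 3:
                  D         G         B
  Initial 4.5593e-04     2.679   0.07339
  Change  -1.5874e-04 3.1749e-04 4.7623e-04
  Equil   2.9718e-04     2.679   0.07387
  solve Keq expr → x = 1.5874e-04; check Q = 9.737

Direction: forward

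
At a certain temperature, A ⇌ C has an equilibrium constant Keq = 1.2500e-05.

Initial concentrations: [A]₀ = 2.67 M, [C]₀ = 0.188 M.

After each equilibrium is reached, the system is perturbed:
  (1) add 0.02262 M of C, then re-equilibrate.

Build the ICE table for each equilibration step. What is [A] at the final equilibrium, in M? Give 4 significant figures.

[A]_eq = 2.881 M

Q₀ = 0.07041 vs Keq = 1.2500e-05 ⇒ Q>K, reverse
Step 1:
                    A           C
  Initial        2.67       0.188
  Change        0.188      -0.188
  Equil         2.858  3.5725e-05
  solve Keq expr → x = -0.188; check Q = 1.2500e-05
Then add 0.02262 M of C.
Step 2:
                    A           C
  Initial       2.858     0.02266
  Change      0.02262    -0.02262
  Equil         2.881  3.6007e-05
  solve Keq expr → x = -0.02262; check Q = 1.2500e-05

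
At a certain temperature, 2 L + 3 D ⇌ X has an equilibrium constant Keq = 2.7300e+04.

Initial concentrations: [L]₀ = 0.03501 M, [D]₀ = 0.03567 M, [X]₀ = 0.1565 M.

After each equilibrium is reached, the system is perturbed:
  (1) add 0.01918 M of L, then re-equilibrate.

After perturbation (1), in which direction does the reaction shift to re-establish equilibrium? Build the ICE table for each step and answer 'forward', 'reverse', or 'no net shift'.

Direction: forward

Q₀ = 2.8133e+06 vs Keq = 2.7300e+04 ⇒ Q>K, reverse
Step 1:
                   L          D          X
  I          0.03501    0.03567     0.1565
  C          0.04019    0.06029    -0.0201
  E           0.0752    0.09596     0.1364
  solve Keq expr → x = -0.0201; check Q = 2.7300e+04
Then add 0.01918 M of L.
Step 2:
                   L          D          X
  I          0.09438    0.09596     0.1364
  C        -0.006074  -0.009111   0.003037
  E          0.08831    0.08685     0.1394
  solve Keq expr → x = 0.003037; check Q = 2.7300e+04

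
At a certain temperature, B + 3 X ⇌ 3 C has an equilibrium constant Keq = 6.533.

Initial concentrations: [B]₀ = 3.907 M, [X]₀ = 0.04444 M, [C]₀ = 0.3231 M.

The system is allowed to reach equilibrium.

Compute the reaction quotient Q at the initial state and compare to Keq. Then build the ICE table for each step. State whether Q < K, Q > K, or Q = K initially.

Q₀ = 98.37 vs Keq = 6.533 ⇒ Q>K, reverse
Step 1:
                   B          X          C
  init         3.907    0.04444     0.3231
  Δ          0.01622    0.04865   -0.04865
  eq           3.923    0.09309     0.2745
  solve Keq expr → x = -0.01622; check Q = 6.533

Q₀ = 98.37; Q > K (proceeds reverse)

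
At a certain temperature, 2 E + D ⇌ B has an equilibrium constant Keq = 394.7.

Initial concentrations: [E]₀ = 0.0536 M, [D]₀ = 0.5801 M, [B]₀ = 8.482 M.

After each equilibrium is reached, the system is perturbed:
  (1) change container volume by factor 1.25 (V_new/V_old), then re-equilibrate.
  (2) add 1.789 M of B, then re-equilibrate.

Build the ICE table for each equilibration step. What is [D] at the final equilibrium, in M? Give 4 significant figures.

Q₀ = 5089 vs Keq = 394.7 ⇒ Q>K, reverse
Step 1:
                  E         D         B
  init       0.0536    0.5801     8.482
  Δ          0.1283   0.06417  -0.06417
  eq         0.1819    0.6443     8.418
  solve Keq expr → x = -0.06417; check Q = 394.7
Then change container volume by factor 1.25 (V_new/V_old).
Step 2:
                  E         D         B
  init       0.1456    0.5154     6.734
  Δ          0.0333   0.01665  -0.01665
  eq         0.1789    0.5321     6.718
  solve Keq expr → x = -0.01665; check Q = 394.7
Then add 1.789 M of B.
Step 3:
                  E         D         B
  init       0.1789    0.5321     8.507
  Δ         0.02039    0.0102   -0.0102
  eq         0.1992    0.5423     8.496
  solve Keq expr → x = -0.0102; check Q = 394.7

[D]_eq = 0.5423 M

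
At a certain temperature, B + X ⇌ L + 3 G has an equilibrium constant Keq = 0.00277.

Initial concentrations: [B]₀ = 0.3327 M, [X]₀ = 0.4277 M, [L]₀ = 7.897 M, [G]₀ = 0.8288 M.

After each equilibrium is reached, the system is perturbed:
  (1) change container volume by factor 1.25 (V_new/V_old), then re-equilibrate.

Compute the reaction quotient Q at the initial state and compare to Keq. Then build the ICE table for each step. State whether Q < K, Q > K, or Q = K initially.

Q₀ = 31.6; Q > K (proceeds reverse)

Q₀ = 31.6 vs Keq = 0.00277 ⇒ Q>K, reverse
Step 1:
                    B           X           L           G
  Initial      0.3327      0.4277       7.897      0.8288
  Change       0.2587      0.2587     -0.2587      -0.776
  Equil        0.5914      0.6864       7.638      0.0528
  solve Keq expr → x = -0.2587; check Q = 0.00277
Then change container volume by factor 1.25 (V_new/V_old).
Step 2:
                    B           X           L           G
  Initial      0.4731      0.5491       6.111     0.04224
  Change    -0.002209   -0.002209    0.002209    0.006627
  Equil        0.4709      0.5469       6.113     0.04887
  solve Keq expr → x = 0.002209; check Q = 0.00277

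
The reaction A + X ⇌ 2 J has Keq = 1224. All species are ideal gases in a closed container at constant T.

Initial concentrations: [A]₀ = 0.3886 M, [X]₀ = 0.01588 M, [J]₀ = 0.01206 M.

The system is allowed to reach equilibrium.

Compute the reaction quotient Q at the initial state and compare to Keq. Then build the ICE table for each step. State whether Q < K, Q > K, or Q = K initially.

Q₀ = 0.02357; Q < K (proceeds forward)

Q₀ = 0.02357 vs Keq = 1224 ⇒ Q<K, forward
Step 1:
                   A          X          J
  I           0.3886    0.01588    0.01206
  C         -0.01588   -0.01588    0.03175
  E           0.3727 4.2074e-06    0.04381
  solve Keq expr → x = 0.01588; check Q = 1224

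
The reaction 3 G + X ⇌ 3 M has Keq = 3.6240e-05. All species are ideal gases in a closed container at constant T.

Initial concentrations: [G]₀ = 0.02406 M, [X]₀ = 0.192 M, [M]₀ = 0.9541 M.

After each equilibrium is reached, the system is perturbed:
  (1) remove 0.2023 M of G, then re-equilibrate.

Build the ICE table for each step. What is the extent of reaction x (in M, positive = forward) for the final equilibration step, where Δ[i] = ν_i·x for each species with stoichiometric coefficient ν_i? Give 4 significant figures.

x = -0.00172 M

Q₀ = 3.2478e+05 vs Keq = 3.6240e-05 ⇒ Q>K, reverse
Step 1:
                   G          X          M
  init       0.02406      0.192     0.9541
  Δ            0.929     0.3097     -0.929
  eq          0.9531     0.5017    0.02506
  solve Keq expr → x = -0.3097; check Q = 3.6240e-05
Then remove 0.2023 M of G.
Step 2:
                   G          X          M
  init        0.7508     0.5017    0.02506
  Δ         0.005161    0.00172  -0.005161
  eq           0.756     0.5034     0.0199
  solve Keq expr → x = -0.00172; check Q = 3.6240e-05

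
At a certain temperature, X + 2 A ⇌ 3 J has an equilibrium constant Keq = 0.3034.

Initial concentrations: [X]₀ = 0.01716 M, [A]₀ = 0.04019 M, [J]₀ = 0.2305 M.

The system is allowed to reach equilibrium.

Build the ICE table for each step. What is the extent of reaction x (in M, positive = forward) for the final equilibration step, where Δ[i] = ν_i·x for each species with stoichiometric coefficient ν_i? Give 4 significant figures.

x = -0.05167 M

Q₀ = 441.8 vs Keq = 0.3034 ⇒ Q>K, reverse
Step 1:
                   X          A          J
  init       0.01716    0.04019     0.2305
  Δ          0.05167     0.1033     -0.155
  eq         0.06883     0.1435    0.07549
  solve Keq expr → x = -0.05167; check Q = 0.3034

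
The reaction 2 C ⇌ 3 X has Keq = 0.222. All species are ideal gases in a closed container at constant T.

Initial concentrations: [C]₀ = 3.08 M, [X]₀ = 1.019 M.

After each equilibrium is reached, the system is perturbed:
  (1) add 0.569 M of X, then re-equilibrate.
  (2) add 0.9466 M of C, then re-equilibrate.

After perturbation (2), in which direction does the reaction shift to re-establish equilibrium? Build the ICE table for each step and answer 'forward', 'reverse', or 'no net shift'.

Q₀ = 0.1115 vs Keq = 0.222 ⇒ Q<K, forward
Step 1:
                    C           X
  Initial        3.08       1.019
  Change      -0.1477      0.2215
  Equil         2.932        1.24
  solve Keq expr → x = 0.07383; check Q = 0.222
Then add 0.569 M of X.
Step 2:
                    C           X
  Initial       2.932       1.809
  Change       0.3202     -0.4803
  Equil         3.253       1.329
  solve Keq expr → x = -0.1601; check Q = 0.222
Then add 0.9466 M of C.
Step 3:
                    C           X
  Initial       4.199       1.329
  Change      -0.1409      0.2113
  Equil         4.058       1.541
  solve Keq expr → x = 0.07044; check Q = 0.222

Direction: forward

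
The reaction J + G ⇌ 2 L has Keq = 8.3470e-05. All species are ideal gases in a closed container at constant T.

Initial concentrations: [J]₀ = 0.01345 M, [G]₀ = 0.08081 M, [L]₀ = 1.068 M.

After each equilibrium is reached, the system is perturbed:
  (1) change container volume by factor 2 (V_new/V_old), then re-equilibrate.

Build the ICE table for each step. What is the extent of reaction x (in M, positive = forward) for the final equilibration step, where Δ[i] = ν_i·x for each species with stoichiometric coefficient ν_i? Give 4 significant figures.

Q₀ = 1049 vs Keq = 8.3470e-05 ⇒ Q>K, reverse
Step 1:
                  J         G         L
  I         0.01345   0.08081     1.068
  C          0.5314    0.5314    -1.063
  E          0.5448    0.6122  0.005276
  solve Keq expr → x = -0.5314; check Q = 8.3470e-05
Then change container volume by factor 2 (V_new/V_old).
Step 2:
                  J         G         L
  I          0.2724    0.3061  0.002638
  C               0         0         0
  E          0.2724    0.3061  0.002638
  solve Keq expr → x = 0; check Q = 8.3470e-05

x = 0 M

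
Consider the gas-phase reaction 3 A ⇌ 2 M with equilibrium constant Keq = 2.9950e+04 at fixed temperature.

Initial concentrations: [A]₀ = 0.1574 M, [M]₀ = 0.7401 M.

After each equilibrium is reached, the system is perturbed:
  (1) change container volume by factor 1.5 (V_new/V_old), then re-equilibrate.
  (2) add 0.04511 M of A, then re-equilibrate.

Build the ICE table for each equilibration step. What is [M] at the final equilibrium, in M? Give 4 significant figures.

Q₀ = 140.5 vs Keq = 2.9950e+04 ⇒ Q<K, forward
Step 1:
                    A           M
  Initial      0.1574      0.7401
  Change       -0.129     0.08603
  Equil       0.02835      0.8261
  solve Keq expr → x = 0.04302; check Q = 2.9950e+04
Then change container volume by factor 1.5 (V_new/V_old).
Step 2:
                    A           M
  Initial      0.0189      0.5508
  Change     0.002688   -0.001792
  Equil       0.02159       0.549
  solve Keq expr → x = -8.9608e-04; check Q = 2.9950e+04
Then add 0.04511 M of A.
Step 3:
                    A           M
  Initial      0.0667       0.549
  Change     -0.04434     0.02956
  Equil       0.02236      0.5785
  solve Keq expr → x = 0.01478; check Q = 2.9950e+04

[M]_eq = 0.5785 M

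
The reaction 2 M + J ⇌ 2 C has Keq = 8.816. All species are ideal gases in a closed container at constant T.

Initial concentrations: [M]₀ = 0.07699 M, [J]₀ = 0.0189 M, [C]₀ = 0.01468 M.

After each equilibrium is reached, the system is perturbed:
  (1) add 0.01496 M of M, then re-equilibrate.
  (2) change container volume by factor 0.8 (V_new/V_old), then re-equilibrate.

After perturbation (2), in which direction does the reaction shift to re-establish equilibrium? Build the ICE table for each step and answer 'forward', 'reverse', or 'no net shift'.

Q₀ = 1.924 vs Keq = 8.816 ⇒ Q<K, forward
Step 1:
                  M         J         C
  Initial   0.07699    0.0189   0.01468
  Change  -0.009307 -0.004653  0.009307
  Equil     0.06768   0.01425   0.02399
  solve Keq expr → x = 0.004653; check Q = 8.816
Then add 0.01496 M of M.
Step 2:
                  M         J         C
  Initial   0.08264   0.01425   0.02399
  Change  -0.002845 -0.001422  0.002845
  Equil      0.0798   0.01282   0.02683
  solve Keq expr → x = 0.001422; check Q = 8.816
Then change container volume by factor 0.8 (V_new/V_old).
Step 3:
                  M         J         C
  Initial   0.09975   0.01603   0.03354
  Change  -0.002022 -0.001011  0.002022
  Equil     0.09773   0.01502   0.03556
  solve Keq expr → x = 0.001011; check Q = 8.816

Direction: forward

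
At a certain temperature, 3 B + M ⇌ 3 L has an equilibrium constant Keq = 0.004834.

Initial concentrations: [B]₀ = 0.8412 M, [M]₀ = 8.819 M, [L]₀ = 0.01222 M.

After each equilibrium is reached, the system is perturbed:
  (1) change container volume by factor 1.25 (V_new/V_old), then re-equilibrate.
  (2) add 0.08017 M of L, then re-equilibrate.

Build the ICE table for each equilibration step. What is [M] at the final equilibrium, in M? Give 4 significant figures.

[M]_eq = 7.023 M

Q₀ = 3.4761e-07 vs Keq = 0.004834 ⇒ Q<K, forward
Step 1:
                   B          M          L
  Initial     0.8412      8.819    0.01222
  Change     -0.2083   -0.06943     0.2083
  Equil       0.6329       8.75     0.2205
  solve Keq expr → x = 0.06943; check Q = 0.004834
Then change container volume by factor 1.25 (V_new/V_old).
Step 2:
                   B          M          L
  Initial     0.5063          7     0.1764
  Change    0.009536   0.003179  -0.009536
  Equil       0.5159      7.003     0.1669
  solve Keq expr → x = -0.003179; check Q = 0.004834
Then add 0.08017 M of L.
Step 3:
                   B          M          L
  Initial     0.5159      7.003      0.247
  Change     0.06044    0.02015   -0.06044
  Equil       0.5763      7.023     0.1866
  solve Keq expr → x = -0.02015; check Q = 0.004834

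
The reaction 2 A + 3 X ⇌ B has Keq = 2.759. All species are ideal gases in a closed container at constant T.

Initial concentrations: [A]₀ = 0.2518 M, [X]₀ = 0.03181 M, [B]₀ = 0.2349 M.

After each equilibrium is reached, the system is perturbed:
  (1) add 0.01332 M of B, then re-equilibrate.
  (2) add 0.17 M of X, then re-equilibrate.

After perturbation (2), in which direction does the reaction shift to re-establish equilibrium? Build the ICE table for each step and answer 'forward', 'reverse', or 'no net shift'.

Q₀ = 1.1510e+05 vs Keq = 2.759 ⇒ Q>K, reverse
Step 1:
                   A          X          B
  init        0.2518    0.03181     0.2349
  Δ           0.2946     0.4419    -0.1473
  eq          0.5464     0.4737    0.08759
  solve Keq expr → x = -0.1473; check Q = 2.759
Then add 0.01332 M of B.
Step 2:
                   A          X          B
  init        0.5464     0.4737     0.1009
  Δ         0.007834    0.01175  -0.003917
  eq          0.5543     0.4855    0.09699
  solve Keq expr → x = -0.003917; check Q = 2.759
Then add 0.17 M of X.
Step 3:
                   A          X          B
  init        0.5543     0.6555    0.09699
  Δ         -0.05742   -0.08613    0.02871
  eq          0.4968     0.5694     0.1257
  solve Keq expr → x = 0.02871; check Q = 2.759

Direction: forward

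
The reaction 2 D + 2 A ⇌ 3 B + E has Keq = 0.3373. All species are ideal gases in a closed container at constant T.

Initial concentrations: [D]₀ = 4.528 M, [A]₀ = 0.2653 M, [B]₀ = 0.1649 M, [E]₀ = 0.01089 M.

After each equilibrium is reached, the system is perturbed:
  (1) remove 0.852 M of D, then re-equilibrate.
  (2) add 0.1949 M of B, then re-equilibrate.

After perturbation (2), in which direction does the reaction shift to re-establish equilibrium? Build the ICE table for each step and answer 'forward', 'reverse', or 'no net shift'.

Direction: reverse

Q₀ = 3.3838e-05 vs Keq = 0.3373 ⇒ Q<K, forward
Step 1:
                    D           A           B           E
  init          4.528      0.2653      0.1649     0.01089
  Δ           -0.2177     -0.2177      0.3265      0.1088
  eq             4.31     0.04762      0.4914      0.1197
  solve Keq expr → x = 0.1088; check Q = 0.3373
Then remove 0.852 M of D.
Step 2:
                    D           A           B           E
  init          3.458     0.04762      0.4914      0.1197
  Δ          0.008341    0.008341    -0.01251   -0.004171
  eq            3.467     0.05596      0.4789      0.1156
  solve Keq expr → x = -0.004171; check Q = 0.3373
Then add 0.1949 M of B.
Step 3:
                    D           A           B           E
  init          3.467     0.05596      0.6738      0.1156
  Δ            0.0246      0.0246     -0.0369     -0.0123
  eq            3.491     0.08056      0.6369      0.1033
  solve Keq expr → x = -0.0123; check Q = 0.3373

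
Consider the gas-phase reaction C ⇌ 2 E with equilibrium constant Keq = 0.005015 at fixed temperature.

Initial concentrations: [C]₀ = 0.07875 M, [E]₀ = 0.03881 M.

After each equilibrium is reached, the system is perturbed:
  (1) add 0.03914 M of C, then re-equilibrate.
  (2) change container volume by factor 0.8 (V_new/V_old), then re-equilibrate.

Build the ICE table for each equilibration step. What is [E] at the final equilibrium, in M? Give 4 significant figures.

Q₀ = 0.01913 vs Keq = 0.005015 ⇒ Q>K, reverse
Step 1:
                   C          E
  I          0.07875    0.03881
  C         0.008921   -0.01784
  E          0.08767    0.02097
  solve Keq expr → x = -0.008921; check Q = 0.005015
Then add 0.03914 M of C.
Step 2:
                   C          E
  I           0.1268    0.02097
  C        -0.002024   0.004048
  E           0.1248    0.02502
  solve Keq expr → x = 0.002024; check Q = 0.005015
Then change container volume by factor 0.8 (V_new/V_old).
Step 3:
                   C          E
  I            0.156    0.03127
  C          0.00158   -0.00316
  E           0.1576    0.02811
  solve Keq expr → x = -0.00158; check Q = 0.005015

[E]_eq = 0.02811 M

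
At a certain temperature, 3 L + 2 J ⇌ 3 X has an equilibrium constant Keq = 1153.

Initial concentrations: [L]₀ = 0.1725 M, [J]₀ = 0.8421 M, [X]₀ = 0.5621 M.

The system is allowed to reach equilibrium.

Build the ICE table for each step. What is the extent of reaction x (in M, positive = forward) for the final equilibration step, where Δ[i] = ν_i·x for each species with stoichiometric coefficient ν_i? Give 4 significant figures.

x = 0.03267 M

Q₀ = 48.79 vs Keq = 1153 ⇒ Q<K, forward
Step 1:
                   L          J          X
  Initial     0.1725     0.8421     0.5621
  Change      -0.098   -0.06533      0.098
  Equil       0.0745     0.7768     0.6601
  solve Keq expr → x = 0.03267; check Q = 1153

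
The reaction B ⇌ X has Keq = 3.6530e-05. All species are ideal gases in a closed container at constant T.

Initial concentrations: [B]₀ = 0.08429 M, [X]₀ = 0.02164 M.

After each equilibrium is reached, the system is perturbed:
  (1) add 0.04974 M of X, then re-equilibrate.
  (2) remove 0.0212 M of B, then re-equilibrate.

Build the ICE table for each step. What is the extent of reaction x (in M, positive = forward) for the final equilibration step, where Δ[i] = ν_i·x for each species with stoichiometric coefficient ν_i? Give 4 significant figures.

x = -7.7441e-07 M

Q₀ = 0.2567 vs Keq = 3.6530e-05 ⇒ Q>K, reverse
Step 1:
                    B           X
  Initial     0.08429     0.02164
  Change      0.02164    -0.02164
  Equil        0.1059  3.8695e-06
  solve Keq expr → x = -0.02164; check Q = 3.6530e-05
Then add 0.04974 M of X.
Step 2:
                    B           X
  Initial      0.1059     0.04974
  Change      0.04974    -0.04974
  Equil        0.1557  5.6864e-06
  solve Keq expr → x = -0.04974; check Q = 3.6530e-05
Then remove 0.0212 M of B.
Step 3:
                    B           X
  Initial      0.1345  5.6864e-06
  Change   7.7441e-07 -7.7441e-07
  Equil        0.1345  4.9120e-06
  solve Keq expr → x = -7.7441e-07; check Q = 3.6530e-05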